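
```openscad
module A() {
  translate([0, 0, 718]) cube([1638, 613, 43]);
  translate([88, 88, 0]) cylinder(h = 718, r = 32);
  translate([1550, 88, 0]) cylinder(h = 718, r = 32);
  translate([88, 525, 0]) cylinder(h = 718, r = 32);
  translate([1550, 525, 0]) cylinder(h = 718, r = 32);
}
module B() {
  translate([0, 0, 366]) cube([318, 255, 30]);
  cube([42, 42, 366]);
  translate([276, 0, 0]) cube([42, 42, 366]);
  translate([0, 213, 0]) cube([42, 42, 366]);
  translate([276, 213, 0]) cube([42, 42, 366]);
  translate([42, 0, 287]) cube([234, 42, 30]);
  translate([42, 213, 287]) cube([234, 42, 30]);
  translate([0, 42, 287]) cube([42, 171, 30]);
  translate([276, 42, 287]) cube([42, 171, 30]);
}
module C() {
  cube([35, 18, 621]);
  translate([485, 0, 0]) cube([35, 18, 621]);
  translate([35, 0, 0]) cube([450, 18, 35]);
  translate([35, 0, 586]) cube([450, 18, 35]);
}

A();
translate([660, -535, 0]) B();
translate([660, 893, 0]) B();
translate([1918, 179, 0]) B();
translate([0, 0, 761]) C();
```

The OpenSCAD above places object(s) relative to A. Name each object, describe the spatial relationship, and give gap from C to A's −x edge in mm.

A is a table. B is a stool. C is a picture frame. Three stools sit around the table at the −y, +y, +x sides. The picture frame is on top of the table. The gap from the picture frame to the table's −x edge is 0 mm.

The picture frame's min-x is at 0; the table's min-x is 0; gap = 0 mm.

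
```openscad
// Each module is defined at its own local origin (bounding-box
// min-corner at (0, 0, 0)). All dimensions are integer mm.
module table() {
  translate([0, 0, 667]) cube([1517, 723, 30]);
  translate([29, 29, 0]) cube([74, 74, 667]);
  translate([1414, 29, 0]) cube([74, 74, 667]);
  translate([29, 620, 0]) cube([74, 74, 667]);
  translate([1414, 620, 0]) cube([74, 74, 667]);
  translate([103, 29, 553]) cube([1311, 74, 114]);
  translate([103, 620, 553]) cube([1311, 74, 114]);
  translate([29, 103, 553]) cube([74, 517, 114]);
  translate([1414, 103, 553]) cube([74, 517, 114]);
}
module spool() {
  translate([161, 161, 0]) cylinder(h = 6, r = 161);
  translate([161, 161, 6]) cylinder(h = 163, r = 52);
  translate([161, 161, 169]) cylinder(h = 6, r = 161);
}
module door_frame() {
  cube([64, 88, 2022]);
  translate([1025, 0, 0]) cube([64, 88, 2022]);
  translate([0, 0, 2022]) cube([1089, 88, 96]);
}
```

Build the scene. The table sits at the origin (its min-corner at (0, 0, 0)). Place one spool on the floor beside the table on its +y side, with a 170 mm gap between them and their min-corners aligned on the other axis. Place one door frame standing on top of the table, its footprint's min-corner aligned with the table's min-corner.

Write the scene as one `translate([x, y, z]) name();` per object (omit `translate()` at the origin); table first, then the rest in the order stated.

table();
translate([0, 893, 0]) spool();
translate([0, 0, 697]) door_frame();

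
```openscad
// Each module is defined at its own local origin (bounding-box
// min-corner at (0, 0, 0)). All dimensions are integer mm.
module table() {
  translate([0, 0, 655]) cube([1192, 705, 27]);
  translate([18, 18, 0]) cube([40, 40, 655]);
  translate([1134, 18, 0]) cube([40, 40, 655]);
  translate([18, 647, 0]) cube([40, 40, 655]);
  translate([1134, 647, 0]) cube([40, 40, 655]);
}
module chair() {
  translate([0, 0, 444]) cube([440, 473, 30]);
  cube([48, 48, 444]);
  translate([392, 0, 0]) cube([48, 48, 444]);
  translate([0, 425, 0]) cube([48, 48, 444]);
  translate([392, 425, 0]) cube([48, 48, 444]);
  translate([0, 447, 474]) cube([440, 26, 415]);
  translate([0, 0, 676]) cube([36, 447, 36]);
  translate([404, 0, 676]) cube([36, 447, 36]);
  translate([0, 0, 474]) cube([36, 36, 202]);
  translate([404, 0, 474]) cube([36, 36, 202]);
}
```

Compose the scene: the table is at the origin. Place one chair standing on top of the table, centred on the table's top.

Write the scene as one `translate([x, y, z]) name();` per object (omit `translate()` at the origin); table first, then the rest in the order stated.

table();
translate([376, 116, 682]) chair();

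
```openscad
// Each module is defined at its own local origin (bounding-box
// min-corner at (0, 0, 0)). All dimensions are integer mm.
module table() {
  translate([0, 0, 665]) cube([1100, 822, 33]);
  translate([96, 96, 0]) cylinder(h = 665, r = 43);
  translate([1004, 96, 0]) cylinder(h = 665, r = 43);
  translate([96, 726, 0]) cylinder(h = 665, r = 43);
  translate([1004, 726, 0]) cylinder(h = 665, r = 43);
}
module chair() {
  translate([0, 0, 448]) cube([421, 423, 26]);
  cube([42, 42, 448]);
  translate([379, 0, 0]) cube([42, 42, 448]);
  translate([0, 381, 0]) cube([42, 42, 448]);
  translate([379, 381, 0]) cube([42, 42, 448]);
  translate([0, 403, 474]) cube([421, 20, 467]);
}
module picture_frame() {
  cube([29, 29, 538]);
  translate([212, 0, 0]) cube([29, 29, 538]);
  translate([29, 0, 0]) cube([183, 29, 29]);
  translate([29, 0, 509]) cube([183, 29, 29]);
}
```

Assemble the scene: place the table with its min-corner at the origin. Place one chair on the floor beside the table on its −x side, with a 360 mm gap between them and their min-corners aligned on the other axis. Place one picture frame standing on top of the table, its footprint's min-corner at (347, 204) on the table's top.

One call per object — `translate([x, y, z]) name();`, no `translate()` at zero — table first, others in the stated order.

table();
translate([-781, 0, 0]) chair();
translate([347, 204, 698]) picture_frame();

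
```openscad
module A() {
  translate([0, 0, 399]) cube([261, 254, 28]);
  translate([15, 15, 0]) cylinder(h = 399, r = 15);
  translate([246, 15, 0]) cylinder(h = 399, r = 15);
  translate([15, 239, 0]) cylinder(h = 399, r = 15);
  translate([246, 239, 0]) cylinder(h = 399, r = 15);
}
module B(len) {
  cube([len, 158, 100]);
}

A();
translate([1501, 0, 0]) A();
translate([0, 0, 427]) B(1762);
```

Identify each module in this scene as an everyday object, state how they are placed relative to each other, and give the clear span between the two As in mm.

A is a stool. B is a beam. A beam spans the tops of two stools. The clear span between the two stools is 1240 mm.

Second stool starts at x = 1501; first ends at x = 261; clear span = 1501 − 261 = 1240 mm.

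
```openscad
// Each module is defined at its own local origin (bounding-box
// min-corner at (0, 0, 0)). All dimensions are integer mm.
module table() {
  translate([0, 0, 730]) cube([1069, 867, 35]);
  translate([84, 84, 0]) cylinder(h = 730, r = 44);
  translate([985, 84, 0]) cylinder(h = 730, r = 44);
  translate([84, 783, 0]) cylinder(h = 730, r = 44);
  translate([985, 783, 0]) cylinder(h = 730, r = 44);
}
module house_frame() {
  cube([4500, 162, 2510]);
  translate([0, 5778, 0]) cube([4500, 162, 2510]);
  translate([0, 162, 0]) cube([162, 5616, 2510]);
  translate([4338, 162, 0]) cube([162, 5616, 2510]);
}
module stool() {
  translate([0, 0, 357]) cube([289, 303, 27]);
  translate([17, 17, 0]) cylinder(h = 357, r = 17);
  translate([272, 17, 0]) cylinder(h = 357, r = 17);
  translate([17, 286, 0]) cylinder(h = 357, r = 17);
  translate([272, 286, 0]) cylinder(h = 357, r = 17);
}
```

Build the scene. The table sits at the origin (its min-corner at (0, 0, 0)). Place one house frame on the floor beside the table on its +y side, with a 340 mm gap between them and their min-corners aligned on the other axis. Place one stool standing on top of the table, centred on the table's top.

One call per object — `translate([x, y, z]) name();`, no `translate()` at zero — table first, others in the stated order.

table();
translate([0, 1207, 0]) house_frame();
translate([390, 282, 765]) stool();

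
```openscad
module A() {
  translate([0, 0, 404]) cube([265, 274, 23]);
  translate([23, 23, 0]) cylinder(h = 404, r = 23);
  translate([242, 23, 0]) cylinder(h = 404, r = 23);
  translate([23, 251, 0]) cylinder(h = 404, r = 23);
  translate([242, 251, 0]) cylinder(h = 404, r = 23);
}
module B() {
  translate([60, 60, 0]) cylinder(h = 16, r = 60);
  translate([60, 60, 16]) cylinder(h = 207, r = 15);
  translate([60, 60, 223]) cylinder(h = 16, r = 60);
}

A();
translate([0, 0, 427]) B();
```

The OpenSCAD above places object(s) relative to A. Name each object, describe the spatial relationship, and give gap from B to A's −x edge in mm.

A is a stool. B is a spool. The spool is on top of the stool. The gap from the spool to the stool's −x edge is 0 mm.

The spool's min-x is at 0; the stool's min-x is 0; gap = 0 mm.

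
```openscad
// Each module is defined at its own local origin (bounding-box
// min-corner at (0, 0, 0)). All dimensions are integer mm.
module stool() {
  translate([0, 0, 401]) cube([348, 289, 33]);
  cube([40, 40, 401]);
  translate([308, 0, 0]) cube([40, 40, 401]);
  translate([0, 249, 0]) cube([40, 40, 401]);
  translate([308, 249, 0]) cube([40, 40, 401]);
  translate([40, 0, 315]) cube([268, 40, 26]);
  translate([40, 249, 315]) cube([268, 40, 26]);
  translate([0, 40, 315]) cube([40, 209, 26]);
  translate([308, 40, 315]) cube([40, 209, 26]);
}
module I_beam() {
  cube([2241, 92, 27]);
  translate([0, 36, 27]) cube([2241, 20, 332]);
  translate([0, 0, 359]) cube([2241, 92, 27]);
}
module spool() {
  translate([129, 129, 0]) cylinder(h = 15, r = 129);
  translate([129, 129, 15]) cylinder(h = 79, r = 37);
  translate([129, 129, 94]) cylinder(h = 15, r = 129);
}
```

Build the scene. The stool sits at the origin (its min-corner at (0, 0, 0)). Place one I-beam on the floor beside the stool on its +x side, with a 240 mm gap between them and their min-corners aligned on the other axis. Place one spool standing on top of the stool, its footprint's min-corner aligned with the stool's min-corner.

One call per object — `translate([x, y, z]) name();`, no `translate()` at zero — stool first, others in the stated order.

stool();
translate([588, 0, 0]) I_beam();
translate([0, 0, 434]) spool();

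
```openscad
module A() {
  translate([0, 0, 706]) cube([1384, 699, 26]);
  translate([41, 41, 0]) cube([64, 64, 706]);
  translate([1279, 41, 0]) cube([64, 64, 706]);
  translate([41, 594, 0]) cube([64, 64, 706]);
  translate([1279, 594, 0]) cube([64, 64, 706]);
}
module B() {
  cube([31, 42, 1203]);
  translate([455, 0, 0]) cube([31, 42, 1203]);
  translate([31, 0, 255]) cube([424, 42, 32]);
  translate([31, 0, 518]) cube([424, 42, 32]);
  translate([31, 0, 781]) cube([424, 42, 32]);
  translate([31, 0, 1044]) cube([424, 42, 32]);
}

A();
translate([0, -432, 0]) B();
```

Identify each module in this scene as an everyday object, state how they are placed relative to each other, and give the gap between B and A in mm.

A is a table. B is a ladder. The ladder is on the floor beside the table on its −y side. The gap between the ladder and the table is 390 mm.

The ladder's nearest face is 390 mm from the table's −y face.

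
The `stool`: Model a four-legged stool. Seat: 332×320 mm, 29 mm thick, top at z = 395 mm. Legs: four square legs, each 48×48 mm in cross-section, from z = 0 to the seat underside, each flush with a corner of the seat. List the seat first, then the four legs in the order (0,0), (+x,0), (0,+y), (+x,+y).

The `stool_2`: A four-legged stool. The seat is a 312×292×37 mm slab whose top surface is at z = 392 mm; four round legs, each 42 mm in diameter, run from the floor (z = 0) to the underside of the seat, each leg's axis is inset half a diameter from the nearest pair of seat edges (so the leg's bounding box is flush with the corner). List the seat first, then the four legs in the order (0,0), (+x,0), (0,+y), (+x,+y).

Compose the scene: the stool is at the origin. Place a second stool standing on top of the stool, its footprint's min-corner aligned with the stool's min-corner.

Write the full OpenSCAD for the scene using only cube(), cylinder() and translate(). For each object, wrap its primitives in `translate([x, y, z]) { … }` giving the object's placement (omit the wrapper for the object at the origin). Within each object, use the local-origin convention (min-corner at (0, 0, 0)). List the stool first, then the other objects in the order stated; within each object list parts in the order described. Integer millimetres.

translate([0, 0, 366]) cube([332, 320, 29]);
cube([48, 48, 366]);
translate([284, 0, 0]) cube([48, 48, 366]);
translate([0, 272, 0]) cube([48, 48, 366]);
translate([284, 272, 0]) cube([48, 48, 366]);
translate([0, 0, 395]) {
  translate([0, 0, 355]) cube([312, 292, 37]);
  translate([21, 21, 0]) cylinder(h = 355, r = 21);
  translate([291, 21, 0]) cylinder(h = 355, r = 21);
  translate([21, 271, 0]) cylinder(h = 355, r = 21);
  translate([291, 271, 0]) cylinder(h = 355, r = 21);
}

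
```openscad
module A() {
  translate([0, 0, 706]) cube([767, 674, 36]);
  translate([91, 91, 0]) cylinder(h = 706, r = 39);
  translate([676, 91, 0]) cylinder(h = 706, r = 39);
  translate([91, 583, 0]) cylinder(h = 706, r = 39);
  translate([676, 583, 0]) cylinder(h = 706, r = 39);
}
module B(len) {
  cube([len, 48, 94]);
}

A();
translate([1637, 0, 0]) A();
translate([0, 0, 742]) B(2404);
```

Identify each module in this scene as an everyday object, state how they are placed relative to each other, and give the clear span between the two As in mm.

Second table starts at x = 1637; first ends at x = 767; clear span = 1637 − 767 = 870 mm.

A is a table. B is a beam. A beam spans the tops of two tables. The clear span between the two tables is 870 mm.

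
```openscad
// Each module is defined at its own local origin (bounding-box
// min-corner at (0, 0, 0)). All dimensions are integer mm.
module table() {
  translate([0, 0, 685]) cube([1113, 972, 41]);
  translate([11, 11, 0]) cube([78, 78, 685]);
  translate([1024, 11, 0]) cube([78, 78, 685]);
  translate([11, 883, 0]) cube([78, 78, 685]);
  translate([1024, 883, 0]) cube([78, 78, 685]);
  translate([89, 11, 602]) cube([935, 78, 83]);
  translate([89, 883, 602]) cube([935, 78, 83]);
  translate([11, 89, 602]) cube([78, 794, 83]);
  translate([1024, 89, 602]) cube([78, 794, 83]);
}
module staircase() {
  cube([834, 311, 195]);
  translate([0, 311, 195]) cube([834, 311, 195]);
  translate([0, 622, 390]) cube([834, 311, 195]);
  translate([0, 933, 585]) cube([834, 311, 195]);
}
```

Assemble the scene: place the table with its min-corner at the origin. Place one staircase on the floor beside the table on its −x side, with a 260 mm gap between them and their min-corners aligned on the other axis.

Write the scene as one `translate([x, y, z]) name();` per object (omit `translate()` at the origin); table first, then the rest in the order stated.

table();
translate([-1094, 0, 0]) staircase();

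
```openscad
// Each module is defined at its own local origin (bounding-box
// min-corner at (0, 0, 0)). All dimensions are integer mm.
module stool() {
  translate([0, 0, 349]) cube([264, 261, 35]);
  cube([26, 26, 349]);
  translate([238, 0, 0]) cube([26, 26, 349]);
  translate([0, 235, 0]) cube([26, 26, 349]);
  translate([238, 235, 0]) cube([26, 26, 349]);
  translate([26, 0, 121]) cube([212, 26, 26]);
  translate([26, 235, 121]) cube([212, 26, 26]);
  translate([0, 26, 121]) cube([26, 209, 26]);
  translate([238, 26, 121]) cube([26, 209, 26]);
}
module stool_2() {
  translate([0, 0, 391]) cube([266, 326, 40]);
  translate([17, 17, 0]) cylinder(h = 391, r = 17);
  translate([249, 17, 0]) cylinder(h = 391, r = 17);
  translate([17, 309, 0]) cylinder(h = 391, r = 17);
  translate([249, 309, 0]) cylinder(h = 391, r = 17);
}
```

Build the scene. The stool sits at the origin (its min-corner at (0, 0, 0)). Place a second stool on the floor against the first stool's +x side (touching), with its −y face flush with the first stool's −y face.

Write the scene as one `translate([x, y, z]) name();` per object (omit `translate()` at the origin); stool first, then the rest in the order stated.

stool();
translate([264, 0, 0]) stool_2();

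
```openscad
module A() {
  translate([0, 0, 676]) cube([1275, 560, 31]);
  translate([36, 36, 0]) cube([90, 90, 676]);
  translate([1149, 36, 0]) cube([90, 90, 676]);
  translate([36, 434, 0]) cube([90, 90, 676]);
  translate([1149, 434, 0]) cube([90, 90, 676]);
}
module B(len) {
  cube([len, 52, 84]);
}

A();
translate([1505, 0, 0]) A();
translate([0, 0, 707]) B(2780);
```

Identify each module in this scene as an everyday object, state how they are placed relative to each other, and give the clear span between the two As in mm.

A is a table. B is a beam. A beam spans the tops of two tables. The clear span between the two tables is 230 mm.

Second table starts at x = 1505; first ends at x = 1275; clear span = 1505 − 1275 = 230 mm.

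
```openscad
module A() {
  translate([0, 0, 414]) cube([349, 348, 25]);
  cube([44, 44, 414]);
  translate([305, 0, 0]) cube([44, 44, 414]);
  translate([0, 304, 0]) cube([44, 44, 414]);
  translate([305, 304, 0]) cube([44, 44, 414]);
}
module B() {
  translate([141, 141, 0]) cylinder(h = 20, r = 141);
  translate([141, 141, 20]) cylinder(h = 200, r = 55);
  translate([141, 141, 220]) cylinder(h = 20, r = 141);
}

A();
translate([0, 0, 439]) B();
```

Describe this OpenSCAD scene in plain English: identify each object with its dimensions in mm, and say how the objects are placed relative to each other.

A is a simple wooden stool: a rectangular seat 349 mm (x) by 348 mm (y), 25 mm thick, top face at z = 439 mm, on four square legs, each 44×44 mm in cross-section. The legs rest on z = 0, each flush with a corner of the seat.

B is a spool: two coaxial disc flanges of radius 141 mm and thickness 20 mm, joined by a core cylinder of radius 55 mm and height 200 mm. The lower flange rests on z = 0 and the three cylinders share a vertical axis.

The spool is on top of the stool.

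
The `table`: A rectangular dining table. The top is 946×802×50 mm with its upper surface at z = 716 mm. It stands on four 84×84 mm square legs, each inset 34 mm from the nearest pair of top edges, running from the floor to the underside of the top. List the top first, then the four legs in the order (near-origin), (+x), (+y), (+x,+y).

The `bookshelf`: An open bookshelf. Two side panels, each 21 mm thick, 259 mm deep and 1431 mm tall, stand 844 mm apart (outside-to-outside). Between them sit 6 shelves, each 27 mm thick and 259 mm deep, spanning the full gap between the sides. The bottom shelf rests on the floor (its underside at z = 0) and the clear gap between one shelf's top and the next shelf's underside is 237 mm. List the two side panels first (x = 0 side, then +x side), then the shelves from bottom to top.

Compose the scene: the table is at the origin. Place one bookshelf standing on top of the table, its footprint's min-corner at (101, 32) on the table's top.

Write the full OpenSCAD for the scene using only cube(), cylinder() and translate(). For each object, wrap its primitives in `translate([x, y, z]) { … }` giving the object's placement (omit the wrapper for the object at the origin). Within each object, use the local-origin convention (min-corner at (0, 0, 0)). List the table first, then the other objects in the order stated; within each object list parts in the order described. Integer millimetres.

translate([0, 0, 666]) cube([946, 802, 50]);
translate([34, 34, 0]) cube([84, 84, 666]);
translate([828, 34, 0]) cube([84, 84, 666]);
translate([34, 684, 0]) cube([84, 84, 666]);
translate([828, 684, 0]) cube([84, 84, 666]);
translate([101, 32, 716]) {
  cube([21, 259, 1431]);
  translate([823, 0, 0]) cube([21, 259, 1431]);
  translate([21, 0, 0]) cube([802, 259, 27]);
  translate([21, 0, 264]) cube([802, 259, 27]);
  translate([21, 0, 528]) cube([802, 259, 27]);
  translate([21, 0, 792]) cube([802, 259, 27]);
  translate([21, 0, 1056]) cube([802, 259, 27]);
  translate([21, 0, 1320]) cube([802, 259, 27]);
}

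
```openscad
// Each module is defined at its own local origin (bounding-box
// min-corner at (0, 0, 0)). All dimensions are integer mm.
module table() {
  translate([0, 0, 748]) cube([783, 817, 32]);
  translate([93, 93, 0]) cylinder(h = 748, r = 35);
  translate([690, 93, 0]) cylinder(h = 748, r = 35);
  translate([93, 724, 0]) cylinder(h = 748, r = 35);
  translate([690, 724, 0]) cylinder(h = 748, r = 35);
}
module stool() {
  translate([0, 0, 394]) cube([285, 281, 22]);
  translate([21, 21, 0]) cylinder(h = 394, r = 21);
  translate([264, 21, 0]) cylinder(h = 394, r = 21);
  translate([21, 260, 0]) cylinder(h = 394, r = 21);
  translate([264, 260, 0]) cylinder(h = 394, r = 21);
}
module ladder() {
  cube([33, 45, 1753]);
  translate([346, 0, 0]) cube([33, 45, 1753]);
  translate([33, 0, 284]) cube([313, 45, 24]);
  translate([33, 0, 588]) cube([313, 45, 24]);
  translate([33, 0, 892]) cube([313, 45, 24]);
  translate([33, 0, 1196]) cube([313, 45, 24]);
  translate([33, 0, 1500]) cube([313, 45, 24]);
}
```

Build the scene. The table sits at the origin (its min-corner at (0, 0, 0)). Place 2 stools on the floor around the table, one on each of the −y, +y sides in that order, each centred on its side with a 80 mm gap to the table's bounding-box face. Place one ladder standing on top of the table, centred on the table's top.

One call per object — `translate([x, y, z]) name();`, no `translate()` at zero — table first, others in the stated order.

table();
translate([249, -361, 0]) stool();
translate([249, 897, 0]) stool();
translate([202, 386, 780]) ladder();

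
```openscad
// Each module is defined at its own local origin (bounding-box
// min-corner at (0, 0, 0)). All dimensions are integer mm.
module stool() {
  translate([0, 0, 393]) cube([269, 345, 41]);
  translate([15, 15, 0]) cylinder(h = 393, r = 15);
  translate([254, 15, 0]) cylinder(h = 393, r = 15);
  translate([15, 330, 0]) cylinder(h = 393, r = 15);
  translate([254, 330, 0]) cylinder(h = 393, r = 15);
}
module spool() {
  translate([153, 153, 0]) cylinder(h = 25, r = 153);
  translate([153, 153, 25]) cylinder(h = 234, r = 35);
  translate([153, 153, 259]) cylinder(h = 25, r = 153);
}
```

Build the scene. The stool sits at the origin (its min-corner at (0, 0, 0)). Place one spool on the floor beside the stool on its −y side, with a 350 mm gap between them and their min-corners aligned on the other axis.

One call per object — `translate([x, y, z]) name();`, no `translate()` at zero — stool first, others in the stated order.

stool();
translate([0, -656, 0]) spool();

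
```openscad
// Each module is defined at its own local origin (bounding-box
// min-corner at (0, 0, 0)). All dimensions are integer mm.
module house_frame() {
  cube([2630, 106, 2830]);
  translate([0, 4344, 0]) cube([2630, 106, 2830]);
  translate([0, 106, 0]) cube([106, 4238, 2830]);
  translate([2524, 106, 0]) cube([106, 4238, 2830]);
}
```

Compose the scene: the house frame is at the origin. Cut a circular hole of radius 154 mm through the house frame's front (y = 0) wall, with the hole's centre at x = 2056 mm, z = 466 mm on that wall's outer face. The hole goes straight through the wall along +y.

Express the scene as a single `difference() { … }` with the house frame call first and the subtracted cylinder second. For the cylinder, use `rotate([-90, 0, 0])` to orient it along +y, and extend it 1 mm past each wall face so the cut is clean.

difference() {
  house_frame();
  translate([2056, -1, 466]) rotate([-90, 0, 0]) cylinder(h = 108, r = 154);
}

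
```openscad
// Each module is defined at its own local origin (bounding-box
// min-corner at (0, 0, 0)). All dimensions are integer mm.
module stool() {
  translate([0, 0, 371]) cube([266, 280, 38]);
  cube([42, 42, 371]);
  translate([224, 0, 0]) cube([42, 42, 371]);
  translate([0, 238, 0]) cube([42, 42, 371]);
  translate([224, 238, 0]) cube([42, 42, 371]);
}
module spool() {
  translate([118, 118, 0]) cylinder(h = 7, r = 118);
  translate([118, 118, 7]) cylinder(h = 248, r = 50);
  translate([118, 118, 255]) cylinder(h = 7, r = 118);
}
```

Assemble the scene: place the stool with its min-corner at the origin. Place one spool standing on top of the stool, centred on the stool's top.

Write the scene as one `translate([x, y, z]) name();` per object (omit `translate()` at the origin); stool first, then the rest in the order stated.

stool();
translate([15, 22, 409]) spool();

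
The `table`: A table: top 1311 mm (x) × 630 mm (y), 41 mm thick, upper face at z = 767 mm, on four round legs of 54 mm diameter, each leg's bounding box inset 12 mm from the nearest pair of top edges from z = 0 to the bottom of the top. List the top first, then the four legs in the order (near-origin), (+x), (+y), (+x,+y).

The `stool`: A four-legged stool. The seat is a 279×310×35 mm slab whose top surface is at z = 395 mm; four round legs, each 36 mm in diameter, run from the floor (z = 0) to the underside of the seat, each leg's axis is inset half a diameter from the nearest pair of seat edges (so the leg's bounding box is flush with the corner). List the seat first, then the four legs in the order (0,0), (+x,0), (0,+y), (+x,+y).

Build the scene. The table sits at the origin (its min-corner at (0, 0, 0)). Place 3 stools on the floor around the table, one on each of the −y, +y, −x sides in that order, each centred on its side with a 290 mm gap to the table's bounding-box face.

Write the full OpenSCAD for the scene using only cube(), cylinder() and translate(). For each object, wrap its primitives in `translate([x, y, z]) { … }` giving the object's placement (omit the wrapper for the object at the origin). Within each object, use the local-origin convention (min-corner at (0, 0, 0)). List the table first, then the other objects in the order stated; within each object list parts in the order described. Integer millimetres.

translate([0, 0, 726]) cube([1311, 630, 41]);
translate([39, 39, 0]) cylinder(h = 726, r = 27);
translate([1272, 39, 0]) cylinder(h = 726, r = 27);
translate([39, 591, 0]) cylinder(h = 726, r = 27);
translate([1272, 591, 0]) cylinder(h = 726, r = 27);
translate([516, -600, 0]) {
  translate([0, 0, 360]) cube([279, 310, 35]);
  translate([18, 18, 0]) cylinder(h = 360, r = 18);
  translate([261, 18, 0]) cylinder(h = 360, r = 18);
  translate([18, 292, 0]) cylinder(h = 360, r = 18);
  translate([261, 292, 0]) cylinder(h = 360, r = 18);
}
translate([516, 920, 0]) {
  translate([0, 0, 360]) cube([279, 310, 35]);
  translate([18, 18, 0]) cylinder(h = 360, r = 18);
  translate([261, 18, 0]) cylinder(h = 360, r = 18);
  translate([18, 292, 0]) cylinder(h = 360, r = 18);
  translate([261, 292, 0]) cylinder(h = 360, r = 18);
}
translate([-569, 160, 0]) {
  translate([0, 0, 360]) cube([279, 310, 35]);
  translate([18, 18, 0]) cylinder(h = 360, r = 18);
  translate([261, 18, 0]) cylinder(h = 360, r = 18);
  translate([18, 292, 0]) cylinder(h = 360, r = 18);
  translate([261, 292, 0]) cylinder(h = 360, r = 18);
}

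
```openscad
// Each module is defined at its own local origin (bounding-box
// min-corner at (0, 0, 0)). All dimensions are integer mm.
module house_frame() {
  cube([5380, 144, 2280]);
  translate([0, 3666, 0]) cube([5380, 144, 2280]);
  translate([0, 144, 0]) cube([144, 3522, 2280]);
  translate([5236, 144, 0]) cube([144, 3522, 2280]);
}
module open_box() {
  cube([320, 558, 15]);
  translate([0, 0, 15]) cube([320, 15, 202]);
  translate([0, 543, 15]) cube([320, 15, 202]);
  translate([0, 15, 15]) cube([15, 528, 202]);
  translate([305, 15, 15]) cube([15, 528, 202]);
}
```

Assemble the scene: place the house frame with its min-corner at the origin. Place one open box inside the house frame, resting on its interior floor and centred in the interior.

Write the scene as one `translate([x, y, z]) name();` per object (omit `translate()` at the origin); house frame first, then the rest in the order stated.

house_frame();
translate([2530, 1626, 0]) open_box();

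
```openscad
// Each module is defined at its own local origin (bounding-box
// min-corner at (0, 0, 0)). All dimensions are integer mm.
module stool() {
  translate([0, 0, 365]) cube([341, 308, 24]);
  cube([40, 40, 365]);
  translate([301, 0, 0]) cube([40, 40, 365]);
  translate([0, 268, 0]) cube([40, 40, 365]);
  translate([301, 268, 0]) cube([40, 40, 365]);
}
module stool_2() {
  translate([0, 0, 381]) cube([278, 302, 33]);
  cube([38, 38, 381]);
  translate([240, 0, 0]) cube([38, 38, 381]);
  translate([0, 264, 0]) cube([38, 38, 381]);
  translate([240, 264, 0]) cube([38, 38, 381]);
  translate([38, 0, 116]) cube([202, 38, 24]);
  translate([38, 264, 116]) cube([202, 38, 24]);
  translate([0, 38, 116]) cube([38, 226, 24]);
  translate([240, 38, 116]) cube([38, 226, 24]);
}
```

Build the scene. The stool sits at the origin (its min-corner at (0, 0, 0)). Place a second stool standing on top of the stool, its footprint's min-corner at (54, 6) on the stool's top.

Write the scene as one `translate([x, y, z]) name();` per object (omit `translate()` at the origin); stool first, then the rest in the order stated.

stool();
translate([54, 6, 389]) stool_2();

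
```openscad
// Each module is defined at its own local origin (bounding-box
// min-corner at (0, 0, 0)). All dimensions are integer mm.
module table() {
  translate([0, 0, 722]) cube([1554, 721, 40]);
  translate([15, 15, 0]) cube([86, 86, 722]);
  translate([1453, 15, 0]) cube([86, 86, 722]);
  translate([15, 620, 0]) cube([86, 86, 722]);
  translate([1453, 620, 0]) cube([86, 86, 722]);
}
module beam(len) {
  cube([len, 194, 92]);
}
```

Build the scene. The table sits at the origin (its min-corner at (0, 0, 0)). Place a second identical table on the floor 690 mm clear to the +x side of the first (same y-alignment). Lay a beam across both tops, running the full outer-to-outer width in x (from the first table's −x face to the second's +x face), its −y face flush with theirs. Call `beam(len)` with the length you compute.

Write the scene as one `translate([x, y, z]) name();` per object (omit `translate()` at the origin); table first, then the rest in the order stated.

table();
translate([2244, 0, 0]) table();
translate([0, 0, 762]) beam(3798);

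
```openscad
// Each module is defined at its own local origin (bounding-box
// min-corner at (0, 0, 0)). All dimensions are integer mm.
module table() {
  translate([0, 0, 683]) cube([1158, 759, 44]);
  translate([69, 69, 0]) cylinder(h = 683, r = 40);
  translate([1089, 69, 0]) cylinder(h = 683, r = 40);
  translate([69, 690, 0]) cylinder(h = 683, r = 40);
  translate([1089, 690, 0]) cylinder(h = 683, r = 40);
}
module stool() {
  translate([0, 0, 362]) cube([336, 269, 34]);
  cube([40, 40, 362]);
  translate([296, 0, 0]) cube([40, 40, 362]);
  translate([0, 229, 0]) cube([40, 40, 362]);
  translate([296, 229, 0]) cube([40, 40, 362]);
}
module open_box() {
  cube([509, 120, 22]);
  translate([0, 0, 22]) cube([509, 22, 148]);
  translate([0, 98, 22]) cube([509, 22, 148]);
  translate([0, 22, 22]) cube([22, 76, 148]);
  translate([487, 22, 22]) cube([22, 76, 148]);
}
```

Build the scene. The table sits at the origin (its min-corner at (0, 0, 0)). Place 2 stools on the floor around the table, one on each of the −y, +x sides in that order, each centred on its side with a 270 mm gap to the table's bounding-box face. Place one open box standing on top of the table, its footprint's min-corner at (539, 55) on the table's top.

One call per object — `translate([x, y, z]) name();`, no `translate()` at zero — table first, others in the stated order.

table();
translate([411, -539, 0]) stool();
translate([1428, 245, 0]) stool();
translate([539, 55, 727]) open_box();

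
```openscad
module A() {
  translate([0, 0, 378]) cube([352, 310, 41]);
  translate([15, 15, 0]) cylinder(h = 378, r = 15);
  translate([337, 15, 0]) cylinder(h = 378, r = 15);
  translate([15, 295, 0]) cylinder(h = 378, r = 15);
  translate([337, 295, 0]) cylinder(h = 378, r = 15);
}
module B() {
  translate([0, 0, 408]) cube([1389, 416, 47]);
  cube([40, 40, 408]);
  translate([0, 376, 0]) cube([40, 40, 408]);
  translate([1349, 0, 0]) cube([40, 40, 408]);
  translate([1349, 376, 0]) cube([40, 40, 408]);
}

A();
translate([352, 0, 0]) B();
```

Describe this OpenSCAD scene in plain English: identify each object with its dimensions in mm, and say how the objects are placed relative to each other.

A is a four-legged stool. The seat is 352×310 mm, 41 mm thick, top at z = 419 mm. It stands on four round legs, each 30 mm in diameter, from z = 0 to the seat underside, each leg's axis is inset half a diameter from the nearest pair of seat edges (so the leg's bounding box is flush with the corner).

B is a long wooden bench with a 1389 mm (x) × 416 mm (y) seat, 47 mm thick, its top surface 455 mm above the floor. Four 40 mm square legs at the seat corners, flush with the edges, run from z = 0 to the seat underside.

The bench is against the stool's +x side, with their −y faces flush.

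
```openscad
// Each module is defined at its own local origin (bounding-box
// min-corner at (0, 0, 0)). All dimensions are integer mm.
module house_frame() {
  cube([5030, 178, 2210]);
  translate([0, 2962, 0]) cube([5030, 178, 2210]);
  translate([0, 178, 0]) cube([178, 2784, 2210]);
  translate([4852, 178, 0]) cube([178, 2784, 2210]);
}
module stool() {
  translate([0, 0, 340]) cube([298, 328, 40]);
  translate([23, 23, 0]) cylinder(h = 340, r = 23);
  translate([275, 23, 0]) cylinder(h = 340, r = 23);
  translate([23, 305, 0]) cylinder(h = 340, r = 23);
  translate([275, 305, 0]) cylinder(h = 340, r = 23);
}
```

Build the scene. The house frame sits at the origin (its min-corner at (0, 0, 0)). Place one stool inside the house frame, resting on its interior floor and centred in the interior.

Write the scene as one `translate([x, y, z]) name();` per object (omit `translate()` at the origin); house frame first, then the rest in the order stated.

house_frame();
translate([2366, 1406, 0]) stool();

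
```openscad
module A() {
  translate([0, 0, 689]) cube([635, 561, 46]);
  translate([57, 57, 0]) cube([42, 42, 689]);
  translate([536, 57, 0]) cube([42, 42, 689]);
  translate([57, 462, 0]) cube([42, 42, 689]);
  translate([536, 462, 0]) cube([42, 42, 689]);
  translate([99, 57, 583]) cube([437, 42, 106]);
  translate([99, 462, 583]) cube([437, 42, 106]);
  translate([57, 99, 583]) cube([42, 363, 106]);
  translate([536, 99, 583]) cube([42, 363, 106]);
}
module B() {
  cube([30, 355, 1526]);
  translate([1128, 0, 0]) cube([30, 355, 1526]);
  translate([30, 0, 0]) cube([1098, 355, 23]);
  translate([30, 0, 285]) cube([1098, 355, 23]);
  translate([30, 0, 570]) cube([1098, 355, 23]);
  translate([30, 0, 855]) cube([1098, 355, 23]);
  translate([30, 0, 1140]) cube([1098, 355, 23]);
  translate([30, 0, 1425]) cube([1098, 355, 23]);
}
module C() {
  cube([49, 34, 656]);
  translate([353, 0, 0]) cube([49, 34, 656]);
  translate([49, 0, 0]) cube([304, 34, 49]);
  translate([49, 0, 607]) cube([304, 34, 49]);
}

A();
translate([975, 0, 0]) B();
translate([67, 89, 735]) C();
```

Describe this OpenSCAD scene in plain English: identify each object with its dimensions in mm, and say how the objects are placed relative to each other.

A is a table: top 635 mm (x) × 561 mm (y), 46 mm thick, upper face at z = 735 mm, on four 42×42 mm square legs, each inset 57 mm from the nearest pair of top edges, running from z = 0 to the bottom of the top. Four apron rails, 42 mm thick and 106 mm tall, run between adjacent legs with their top edges flush with the underside of the top and their outer faces flush with the legs' outer faces.

B is a bookshelf 1158 mm wide overall, 355 mm deep and 1526 mm tall. The two sides are 30 mm thick vertical panels. 6 horizontal shelves of 23 mm thickness span between the inner faces of the sides; the lowest shelf sits on the floor and shelves are stacked with a clear vertical gap of 262 mm between each pair.

C is a picture frame with a 304×558 mm rectangular opening (x by z) and a uniform 49 mm border on every side. Frame depth is 34 mm along y. It is built from two vertical stiles running the full outside height and two horizontal rails spanning the gap between the stiles.

The bookshelf is on the floor beside the table on its +x side. The picture frame is on top of the table.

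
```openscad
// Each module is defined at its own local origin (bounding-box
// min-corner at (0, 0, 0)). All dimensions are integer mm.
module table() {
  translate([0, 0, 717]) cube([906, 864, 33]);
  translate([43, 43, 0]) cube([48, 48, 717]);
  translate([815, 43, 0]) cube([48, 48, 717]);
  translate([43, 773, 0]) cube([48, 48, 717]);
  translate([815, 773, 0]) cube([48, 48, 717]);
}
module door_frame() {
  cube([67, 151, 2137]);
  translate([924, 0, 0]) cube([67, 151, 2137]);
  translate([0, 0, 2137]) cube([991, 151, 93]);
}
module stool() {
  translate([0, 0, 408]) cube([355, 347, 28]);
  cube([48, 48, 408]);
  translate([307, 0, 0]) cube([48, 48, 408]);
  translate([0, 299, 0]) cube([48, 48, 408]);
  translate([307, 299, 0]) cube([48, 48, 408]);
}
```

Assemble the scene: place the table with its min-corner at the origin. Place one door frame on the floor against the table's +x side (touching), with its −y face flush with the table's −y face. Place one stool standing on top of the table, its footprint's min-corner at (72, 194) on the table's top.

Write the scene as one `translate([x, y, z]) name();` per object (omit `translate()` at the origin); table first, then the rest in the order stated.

table();
translate([906, 0, 0]) door_frame();
translate([72, 194, 750]) stool();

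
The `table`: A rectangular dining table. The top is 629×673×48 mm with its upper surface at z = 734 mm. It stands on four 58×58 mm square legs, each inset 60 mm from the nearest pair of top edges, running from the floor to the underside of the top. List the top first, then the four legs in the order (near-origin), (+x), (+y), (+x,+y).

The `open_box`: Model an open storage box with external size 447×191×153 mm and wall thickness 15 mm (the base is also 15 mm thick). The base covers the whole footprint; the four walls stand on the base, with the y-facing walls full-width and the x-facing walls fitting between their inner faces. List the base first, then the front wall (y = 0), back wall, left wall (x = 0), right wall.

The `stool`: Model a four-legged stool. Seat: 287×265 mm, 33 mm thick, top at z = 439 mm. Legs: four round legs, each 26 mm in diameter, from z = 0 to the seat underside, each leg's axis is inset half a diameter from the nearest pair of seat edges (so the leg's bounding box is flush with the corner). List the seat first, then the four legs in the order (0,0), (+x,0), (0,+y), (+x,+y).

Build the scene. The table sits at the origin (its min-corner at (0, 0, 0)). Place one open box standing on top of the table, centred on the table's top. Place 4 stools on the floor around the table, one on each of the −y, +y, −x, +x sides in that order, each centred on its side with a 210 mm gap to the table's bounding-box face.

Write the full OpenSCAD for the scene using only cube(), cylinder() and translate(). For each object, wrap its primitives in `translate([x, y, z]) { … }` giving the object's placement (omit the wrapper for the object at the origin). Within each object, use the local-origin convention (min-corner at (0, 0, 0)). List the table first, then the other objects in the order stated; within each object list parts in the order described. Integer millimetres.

translate([0, 0, 686]) cube([629, 673, 48]);
translate([60, 60, 0]) cube([58, 58, 686]);
translate([511, 60, 0]) cube([58, 58, 686]);
translate([60, 555, 0]) cube([58, 58, 686]);
translate([511, 555, 0]) cube([58, 58, 686]);
translate([91, 241, 734]) {
  cube([447, 191, 15]);
  translate([0, 0, 15]) cube([447, 15, 138]);
  translate([0, 176, 15]) cube([447, 15, 138]);
  translate([0, 15, 15]) cube([15, 161, 138]);
  translate([432, 15, 15]) cube([15, 161, 138]);
}
translate([171, -475, 0]) {
  translate([0, 0, 406]) cube([287, 265, 33]);
  translate([13, 13, 0]) cylinder(h = 406, r = 13);
  translate([274, 13, 0]) cylinder(h = 406, r = 13);
  translate([13, 252, 0]) cylinder(h = 406, r = 13);
  translate([274, 252, 0]) cylinder(h = 406, r = 13);
}
translate([171, 883, 0]) {
  translate([0, 0, 406]) cube([287, 265, 33]);
  translate([13, 13, 0]) cylinder(h = 406, r = 13);
  translate([274, 13, 0]) cylinder(h = 406, r = 13);
  translate([13, 252, 0]) cylinder(h = 406, r = 13);
  translate([274, 252, 0]) cylinder(h = 406, r = 13);
}
translate([-497, 204, 0]) {
  translate([0, 0, 406]) cube([287, 265, 33]);
  translate([13, 13, 0]) cylinder(h = 406, r = 13);
  translate([274, 13, 0]) cylinder(h = 406, r = 13);
  translate([13, 252, 0]) cylinder(h = 406, r = 13);
  translate([274, 252, 0]) cylinder(h = 406, r = 13);
}
translate([839, 204, 0]) {
  translate([0, 0, 406]) cube([287, 265, 33]);
  translate([13, 13, 0]) cylinder(h = 406, r = 13);
  translate([274, 13, 0]) cylinder(h = 406, r = 13);
  translate([13, 252, 0]) cylinder(h = 406, r = 13);
  translate([274, 252, 0]) cylinder(h = 406, r = 13);
}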